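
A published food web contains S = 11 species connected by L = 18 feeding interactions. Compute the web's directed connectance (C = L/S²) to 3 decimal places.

C = 0.149

The web has S = 11 species and L = 18 feeding links.
C = L / S² = 18 / 121 = 0.1488 ≈ 0.149.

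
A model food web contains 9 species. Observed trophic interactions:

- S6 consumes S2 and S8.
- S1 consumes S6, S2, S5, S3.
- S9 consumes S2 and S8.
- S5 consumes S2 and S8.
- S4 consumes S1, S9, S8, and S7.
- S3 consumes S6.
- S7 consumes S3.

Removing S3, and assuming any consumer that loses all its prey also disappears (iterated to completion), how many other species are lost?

Remove S3.
Round 1: S7 (all prey gone) → extinct.
No further losses. Total secondary extinctions: 1.

1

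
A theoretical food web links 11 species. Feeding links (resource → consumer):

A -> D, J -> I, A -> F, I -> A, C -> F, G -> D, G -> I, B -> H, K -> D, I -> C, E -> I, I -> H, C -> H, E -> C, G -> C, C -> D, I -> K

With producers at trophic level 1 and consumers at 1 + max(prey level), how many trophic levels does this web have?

4

Producers (level 1): G, J, E, B.
G → I → C → F gives F level 4.
No species has a prey at level 4, so no species reaches level 5.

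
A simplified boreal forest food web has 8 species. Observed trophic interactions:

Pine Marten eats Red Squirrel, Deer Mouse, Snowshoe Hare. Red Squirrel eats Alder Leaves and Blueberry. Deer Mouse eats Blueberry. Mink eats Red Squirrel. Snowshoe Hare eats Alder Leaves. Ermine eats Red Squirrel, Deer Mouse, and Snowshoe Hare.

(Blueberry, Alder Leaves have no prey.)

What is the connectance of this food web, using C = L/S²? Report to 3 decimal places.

C = 0.172

The web has S = 8 species and L = 11 feeding links.
C = L / S² = 11 / 64 = 0.1719 ≈ 0.172.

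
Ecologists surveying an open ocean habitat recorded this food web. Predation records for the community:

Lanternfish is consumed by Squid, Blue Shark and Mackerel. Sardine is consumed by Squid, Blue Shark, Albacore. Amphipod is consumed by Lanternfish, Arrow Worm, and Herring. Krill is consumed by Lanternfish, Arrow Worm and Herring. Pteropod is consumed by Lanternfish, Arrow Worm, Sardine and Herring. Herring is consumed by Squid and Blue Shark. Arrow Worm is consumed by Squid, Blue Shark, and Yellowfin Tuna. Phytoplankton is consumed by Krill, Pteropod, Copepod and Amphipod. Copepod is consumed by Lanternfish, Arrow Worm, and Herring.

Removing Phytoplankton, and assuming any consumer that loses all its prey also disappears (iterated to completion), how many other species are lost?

Remove Phytoplankton.
Round 1: Amphipod (all prey gone), Copepod (all prey gone), Krill (all prey gone), Pteropod (all prey gone) → extinct.
Round 2: Herring (all prey gone), Arrow Worm (all prey gone), Lanternfish (all prey gone), Sardine (all prey gone) → extinct.
Round 3: Yellowfin Tuna (all prey gone), Mackerel (all prey gone), Albacore (all prey gone), Blue Shark (all prey gone), Squid (all prey gone) → extinct.
No further losses. Total secondary extinctions: 13.

13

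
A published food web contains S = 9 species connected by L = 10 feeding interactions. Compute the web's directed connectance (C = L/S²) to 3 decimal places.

C = 0.123

The web has S = 9 species and L = 10 feeding links.
C = L / S² = 10 / 81 = 0.1235 ≈ 0.123.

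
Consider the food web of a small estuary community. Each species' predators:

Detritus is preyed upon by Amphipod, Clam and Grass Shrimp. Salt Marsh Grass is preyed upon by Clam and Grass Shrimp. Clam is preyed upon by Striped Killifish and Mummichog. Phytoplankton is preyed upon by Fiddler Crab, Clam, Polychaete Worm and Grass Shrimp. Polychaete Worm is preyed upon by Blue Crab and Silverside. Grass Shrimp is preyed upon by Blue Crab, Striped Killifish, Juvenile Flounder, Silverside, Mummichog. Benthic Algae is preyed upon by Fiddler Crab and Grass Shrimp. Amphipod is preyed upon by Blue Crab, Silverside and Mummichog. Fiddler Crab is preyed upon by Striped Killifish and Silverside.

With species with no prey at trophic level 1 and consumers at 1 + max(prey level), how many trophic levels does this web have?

Basal resources (level 1): Detritus, Phytoplankton, Benthic Algae, Salt Marsh Grass.
Detritus → Grass Shrimp → Striped Killifish gives Striped Killifish level 3.
No species has a prey at level 3, so no species reaches level 4.

3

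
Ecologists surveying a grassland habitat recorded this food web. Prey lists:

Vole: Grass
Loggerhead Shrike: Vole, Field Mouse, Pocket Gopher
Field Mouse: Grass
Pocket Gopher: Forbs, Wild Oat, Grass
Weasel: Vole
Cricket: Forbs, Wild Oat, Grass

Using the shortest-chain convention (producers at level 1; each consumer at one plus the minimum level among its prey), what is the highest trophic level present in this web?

3

Producers (level 1): Forbs, Wild Oat, Grass.
Following each consumer down to its lowest-level prey: Grass → Vole → Loggerhead Shrike (levels 1 through 3).
All prey of Loggerhead Shrike (Vole 2, Field Mouse 2, Pocket Gopher 2) are at level 2 or above, so Loggerhead Shrike is at level 1 + 2 = 3.
Every consumer has at least one prey at level 2 or below, so none exceeds level 3.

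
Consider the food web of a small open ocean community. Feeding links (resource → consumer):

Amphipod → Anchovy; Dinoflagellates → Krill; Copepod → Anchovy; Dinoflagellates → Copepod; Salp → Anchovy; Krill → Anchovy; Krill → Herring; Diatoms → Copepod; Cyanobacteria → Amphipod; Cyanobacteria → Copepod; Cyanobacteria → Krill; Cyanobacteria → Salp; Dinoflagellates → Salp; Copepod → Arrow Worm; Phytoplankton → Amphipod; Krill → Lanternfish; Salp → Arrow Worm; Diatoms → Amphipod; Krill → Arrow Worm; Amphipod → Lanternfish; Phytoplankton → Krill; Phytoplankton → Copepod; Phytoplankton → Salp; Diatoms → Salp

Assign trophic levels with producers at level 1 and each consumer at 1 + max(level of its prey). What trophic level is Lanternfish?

Trophic level 3

Phytoplankton is a producer → level 1.
Amphipod eats Phytoplankton (level 1); other prey at levels: Diatoms 1, Cyanobacteria 1 → level 2.
Lanternfish eats Amphipod (level 2); other prey at levels: Krill 2 → level 3.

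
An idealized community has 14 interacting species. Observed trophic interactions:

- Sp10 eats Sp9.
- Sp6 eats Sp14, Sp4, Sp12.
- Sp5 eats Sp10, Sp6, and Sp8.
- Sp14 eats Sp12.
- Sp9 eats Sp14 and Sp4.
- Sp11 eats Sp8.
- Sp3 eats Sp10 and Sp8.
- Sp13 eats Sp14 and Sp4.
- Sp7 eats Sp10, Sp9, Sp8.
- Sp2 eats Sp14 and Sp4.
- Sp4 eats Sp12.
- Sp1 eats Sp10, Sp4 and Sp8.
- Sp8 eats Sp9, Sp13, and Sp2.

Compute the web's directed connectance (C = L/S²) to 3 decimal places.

C = 0.138

The web has S = 14 species and L = 27 feeding links.
C = L / S² = 27 / 196 = 0.1378 ≈ 0.138.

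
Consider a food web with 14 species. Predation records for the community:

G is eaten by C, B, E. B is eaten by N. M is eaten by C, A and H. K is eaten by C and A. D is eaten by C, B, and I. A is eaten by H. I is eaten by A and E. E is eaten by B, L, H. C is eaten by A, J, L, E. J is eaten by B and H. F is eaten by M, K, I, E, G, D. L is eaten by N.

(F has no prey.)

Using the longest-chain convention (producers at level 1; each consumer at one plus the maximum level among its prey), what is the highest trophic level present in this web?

6

Producers (level 1): F.
F → D → I → E → L → N gives N level 6.
No species has a prey at level 6, so no species reaches level 7.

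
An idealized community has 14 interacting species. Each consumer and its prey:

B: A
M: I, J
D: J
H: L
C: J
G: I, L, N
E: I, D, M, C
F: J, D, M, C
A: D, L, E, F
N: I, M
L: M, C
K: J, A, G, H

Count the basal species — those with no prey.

Basal species (no prey listed): I, J.
Count: 2.

2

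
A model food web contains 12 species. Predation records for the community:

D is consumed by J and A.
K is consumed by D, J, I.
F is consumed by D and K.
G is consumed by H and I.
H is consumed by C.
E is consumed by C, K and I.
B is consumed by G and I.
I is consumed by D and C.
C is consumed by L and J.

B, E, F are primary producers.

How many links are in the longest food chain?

One longest chain: B → G → I → D → A.
It has 5 species and 4 links.

4 links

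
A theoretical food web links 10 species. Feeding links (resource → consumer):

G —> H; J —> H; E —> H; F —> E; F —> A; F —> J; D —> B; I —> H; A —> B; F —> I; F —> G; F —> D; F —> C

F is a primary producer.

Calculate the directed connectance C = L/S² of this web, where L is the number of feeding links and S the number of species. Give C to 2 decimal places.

C = 0.13

The web has S = 10 species and L = 13 feeding links.
C = L / S² = 13 / 100 = 0.1300 ≈ 0.13.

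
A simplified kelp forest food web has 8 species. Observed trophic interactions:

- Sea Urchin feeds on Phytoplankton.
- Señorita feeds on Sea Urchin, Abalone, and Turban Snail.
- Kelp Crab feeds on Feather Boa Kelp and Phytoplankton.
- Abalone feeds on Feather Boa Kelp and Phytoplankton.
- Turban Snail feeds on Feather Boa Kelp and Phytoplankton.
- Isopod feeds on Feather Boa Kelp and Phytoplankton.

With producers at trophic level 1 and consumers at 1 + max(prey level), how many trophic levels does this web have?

3

Producers (level 1): Feather Boa Kelp, Phytoplankton.
Feather Boa Kelp → Turban Snail → Señorita gives Señorita level 3.
No species has a prey at level 3, so no species reaches level 4.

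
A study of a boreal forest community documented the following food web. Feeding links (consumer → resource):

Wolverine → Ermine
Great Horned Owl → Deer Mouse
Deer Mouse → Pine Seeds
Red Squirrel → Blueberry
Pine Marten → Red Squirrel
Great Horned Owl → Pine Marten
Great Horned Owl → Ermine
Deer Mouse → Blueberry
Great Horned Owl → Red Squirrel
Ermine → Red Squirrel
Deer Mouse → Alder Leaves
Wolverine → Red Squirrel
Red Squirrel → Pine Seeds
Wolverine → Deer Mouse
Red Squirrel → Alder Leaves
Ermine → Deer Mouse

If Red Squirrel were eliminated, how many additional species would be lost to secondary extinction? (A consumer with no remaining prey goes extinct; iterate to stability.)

1

Remove Red Squirrel.
Round 1: Pine Marten (all prey gone) → extinct.
No further losses. Total secondary extinctions: 1.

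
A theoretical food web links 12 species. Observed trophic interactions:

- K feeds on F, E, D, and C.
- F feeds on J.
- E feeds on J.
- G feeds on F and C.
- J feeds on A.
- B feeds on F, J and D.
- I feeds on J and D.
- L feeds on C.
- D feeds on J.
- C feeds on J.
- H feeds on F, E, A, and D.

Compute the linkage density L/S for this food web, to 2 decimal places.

L/S = 1.75

There are L = 21 links among S = 12 species.
L/S = 21/12 = 1.7500 ≈ 1.75.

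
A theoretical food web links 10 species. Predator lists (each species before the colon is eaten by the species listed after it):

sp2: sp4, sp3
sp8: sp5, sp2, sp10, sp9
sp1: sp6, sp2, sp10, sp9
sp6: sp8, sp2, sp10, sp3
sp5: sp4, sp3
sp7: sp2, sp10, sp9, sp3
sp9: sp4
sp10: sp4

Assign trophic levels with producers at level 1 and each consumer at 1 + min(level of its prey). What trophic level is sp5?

Trophic level 4

sp1 is a producer → level 1.
sp6 eats sp1 → level 2.
sp8 eats sp6 → level 3.
sp5 eats sp8 → level 4.
No prey of sp5 is below level 3, so 4 is the minimum.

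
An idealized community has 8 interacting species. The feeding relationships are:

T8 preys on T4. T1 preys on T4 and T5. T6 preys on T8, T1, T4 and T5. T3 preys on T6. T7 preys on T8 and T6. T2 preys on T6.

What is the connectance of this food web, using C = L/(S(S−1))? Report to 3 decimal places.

The web has S = 8 species and L = 11 feeding links.
C = L / (S(S−1)) = 11 / 56 = 0.1964 ≈ 0.196.

C = 0.196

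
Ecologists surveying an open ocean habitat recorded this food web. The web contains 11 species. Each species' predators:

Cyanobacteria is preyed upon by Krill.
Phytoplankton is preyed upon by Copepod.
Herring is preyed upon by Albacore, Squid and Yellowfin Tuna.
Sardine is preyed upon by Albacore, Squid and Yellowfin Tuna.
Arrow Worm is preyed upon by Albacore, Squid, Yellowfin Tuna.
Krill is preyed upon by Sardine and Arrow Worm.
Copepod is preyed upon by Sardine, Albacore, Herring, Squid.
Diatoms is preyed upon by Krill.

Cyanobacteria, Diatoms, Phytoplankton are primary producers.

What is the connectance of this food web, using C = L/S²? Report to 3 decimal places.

C = 0.149

The web has S = 11 species and L = 18 feeding links.
C = L / S² = 18 / 121 = 0.1488 ≈ 0.149.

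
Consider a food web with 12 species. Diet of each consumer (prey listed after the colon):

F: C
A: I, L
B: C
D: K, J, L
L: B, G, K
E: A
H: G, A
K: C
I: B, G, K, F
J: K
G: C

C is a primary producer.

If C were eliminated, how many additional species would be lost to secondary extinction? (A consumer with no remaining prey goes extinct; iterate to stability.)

Remove C.
Round 1: B (all prey gone), G (all prey gone), K (all prey gone), F (all prey gone) → extinct.
Round 2: J (all prey gone), I (all prey gone), L (all prey gone) → extinct.
Round 3: D (all prey gone), A (all prey gone) → extinct.
Round 4: E (all prey gone), H (all prey gone) → extinct.
No further losses. Total secondary extinctions: 11.

11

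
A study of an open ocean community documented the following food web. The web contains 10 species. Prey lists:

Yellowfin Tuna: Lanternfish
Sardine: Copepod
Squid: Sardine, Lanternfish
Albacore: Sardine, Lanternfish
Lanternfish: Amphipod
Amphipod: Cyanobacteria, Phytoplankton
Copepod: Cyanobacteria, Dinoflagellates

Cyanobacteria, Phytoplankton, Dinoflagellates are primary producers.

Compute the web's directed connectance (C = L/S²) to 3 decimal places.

The web has S = 10 species and L = 11 feeding links.
C = L / S² = 11 / 100 = 0.1100 ≈ 0.110.

C = 0.110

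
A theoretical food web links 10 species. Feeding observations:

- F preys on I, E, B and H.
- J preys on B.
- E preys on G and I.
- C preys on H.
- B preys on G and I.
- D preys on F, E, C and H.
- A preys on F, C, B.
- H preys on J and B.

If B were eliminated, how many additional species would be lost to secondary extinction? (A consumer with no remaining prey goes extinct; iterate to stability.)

3

Remove B.
Round 1: J (all prey gone) → extinct.
Round 2: H (all prey gone) → extinct.
Round 3: C (all prey gone) → extinct.
No further losses. Total secondary extinctions: 3.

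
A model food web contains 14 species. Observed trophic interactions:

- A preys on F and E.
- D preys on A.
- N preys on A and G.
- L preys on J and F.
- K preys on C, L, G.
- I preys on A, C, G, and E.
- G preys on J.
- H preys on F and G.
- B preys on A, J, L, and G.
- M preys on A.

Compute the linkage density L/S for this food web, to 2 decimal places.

There are L = 22 links among S = 14 species.
L/S = 22/14 = 1.5714 ≈ 1.57.

L/S = 1.57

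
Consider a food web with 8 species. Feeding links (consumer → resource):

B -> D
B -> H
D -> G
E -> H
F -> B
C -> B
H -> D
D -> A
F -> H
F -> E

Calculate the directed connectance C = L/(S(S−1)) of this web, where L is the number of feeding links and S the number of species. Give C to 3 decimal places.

The web has S = 8 species and L = 10 feeding links.
C = L / (S(S−1)) = 10 / 56 = 0.1786 ≈ 0.179.

C = 0.179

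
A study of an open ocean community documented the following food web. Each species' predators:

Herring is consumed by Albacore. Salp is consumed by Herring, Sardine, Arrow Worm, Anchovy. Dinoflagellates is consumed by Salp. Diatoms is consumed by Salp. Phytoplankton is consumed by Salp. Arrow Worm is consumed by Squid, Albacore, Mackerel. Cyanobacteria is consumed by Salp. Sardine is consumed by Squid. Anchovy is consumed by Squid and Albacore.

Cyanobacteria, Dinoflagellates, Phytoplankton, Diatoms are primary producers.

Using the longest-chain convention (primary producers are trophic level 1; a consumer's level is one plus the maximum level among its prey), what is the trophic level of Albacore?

Cyanobacteria is a producer → level 1.
Salp eats Cyanobacteria (level 1); other prey at levels: Dinoflagellates 1, Phytoplankton 1, Diatoms 1 → level 2.
Anchovy eats Salp → level 3.
Albacore eats Anchovy (level 3); other prey at levels: Herring 3, Arrow Worm 3 → level 4.

Trophic level 4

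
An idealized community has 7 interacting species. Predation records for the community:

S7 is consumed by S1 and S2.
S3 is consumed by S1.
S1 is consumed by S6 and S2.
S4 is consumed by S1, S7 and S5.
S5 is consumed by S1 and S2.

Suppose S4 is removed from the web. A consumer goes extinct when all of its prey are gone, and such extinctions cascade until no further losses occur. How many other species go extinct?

Remove S4.
Round 1: S7 (all prey gone), S5 (all prey gone) → extinct.
No further losses. Total secondary extinctions: 2.

2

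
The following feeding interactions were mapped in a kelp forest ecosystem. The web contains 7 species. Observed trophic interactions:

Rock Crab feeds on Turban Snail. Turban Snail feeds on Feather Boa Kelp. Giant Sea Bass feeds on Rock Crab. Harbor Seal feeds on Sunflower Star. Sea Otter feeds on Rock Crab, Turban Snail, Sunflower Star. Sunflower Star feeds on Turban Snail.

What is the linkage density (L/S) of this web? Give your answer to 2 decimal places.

There are L = 8 links among S = 7 species.
L/S = 8/7 = 1.1429 ≈ 1.14.

L/S = 1.14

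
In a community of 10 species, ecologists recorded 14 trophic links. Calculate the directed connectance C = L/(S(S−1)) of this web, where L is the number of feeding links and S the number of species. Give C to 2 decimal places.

C = 0.16

The web has S = 10 species and L = 14 feeding links.
C = L / (S(S−1)) = 14 / 90 = 0.1556 ≈ 0.16.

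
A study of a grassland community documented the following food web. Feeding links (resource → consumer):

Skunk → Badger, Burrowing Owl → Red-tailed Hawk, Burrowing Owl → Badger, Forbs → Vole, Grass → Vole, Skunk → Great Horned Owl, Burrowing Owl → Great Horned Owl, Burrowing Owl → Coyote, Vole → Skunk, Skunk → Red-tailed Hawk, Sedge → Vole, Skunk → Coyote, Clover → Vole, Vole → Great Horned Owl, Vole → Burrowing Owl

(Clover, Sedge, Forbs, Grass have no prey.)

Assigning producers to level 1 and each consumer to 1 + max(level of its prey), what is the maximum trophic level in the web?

Producers (level 1): Clover, Sedge, Forbs, Grass.
Clover → Vole → Skunk → Coyote gives Coyote level 4.
No species has a prey at level 4, so no species reaches level 5.

4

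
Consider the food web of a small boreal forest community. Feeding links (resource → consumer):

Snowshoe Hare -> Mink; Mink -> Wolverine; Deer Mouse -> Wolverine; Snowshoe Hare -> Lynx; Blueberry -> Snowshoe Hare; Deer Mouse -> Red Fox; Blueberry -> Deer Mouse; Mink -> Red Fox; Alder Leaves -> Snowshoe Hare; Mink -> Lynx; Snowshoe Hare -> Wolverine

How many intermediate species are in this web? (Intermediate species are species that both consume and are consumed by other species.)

Intermediate species (has both prey and predators): Deer Mouse, Snowshoe Hare, Mink.
Count: 3.

3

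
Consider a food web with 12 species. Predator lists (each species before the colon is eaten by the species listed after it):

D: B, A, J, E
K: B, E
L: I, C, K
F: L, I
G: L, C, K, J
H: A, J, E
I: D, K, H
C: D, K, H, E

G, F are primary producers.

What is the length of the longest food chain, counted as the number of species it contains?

One longest chain: G → L → I → D → B.
It has 5 species and 4 links.

5 species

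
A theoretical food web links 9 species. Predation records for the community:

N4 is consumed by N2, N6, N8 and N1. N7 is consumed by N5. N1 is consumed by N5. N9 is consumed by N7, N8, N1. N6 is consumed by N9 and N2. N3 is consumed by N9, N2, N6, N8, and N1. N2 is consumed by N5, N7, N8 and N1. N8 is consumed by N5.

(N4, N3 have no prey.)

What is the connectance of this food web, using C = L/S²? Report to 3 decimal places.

C = 0.259

The web has S = 9 species and L = 21 feeding links.
C = L / S² = 21 / 81 = 0.2593 ≈ 0.259.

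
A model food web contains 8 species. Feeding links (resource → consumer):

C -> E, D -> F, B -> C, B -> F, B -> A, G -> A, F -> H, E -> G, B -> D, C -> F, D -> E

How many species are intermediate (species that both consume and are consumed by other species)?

Intermediate species (has both prey and predators): C, D, F, E, G.
Count: 5.

5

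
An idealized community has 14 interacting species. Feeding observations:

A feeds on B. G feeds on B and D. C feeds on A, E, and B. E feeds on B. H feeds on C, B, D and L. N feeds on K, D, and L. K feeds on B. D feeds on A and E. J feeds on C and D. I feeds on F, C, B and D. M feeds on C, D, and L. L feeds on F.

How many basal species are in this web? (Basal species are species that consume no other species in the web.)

Basal species (no prey listed): B, F.
Count: 2.

2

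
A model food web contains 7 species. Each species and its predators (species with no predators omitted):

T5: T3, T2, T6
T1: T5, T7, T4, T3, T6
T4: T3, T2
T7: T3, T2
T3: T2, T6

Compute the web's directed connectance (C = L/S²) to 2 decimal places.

C = 0.29

The web has S = 7 species and L = 14 feeding links.
C = L / S² = 14 / 49 = 0.2857 ≈ 0.29.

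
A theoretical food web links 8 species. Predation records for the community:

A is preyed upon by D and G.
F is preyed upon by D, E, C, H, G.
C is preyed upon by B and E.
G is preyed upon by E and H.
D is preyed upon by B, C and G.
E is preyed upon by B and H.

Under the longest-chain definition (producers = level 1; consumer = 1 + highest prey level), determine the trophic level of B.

Trophic level 5

F is a producer → level 1.
D eats F (level 1); other prey at levels: A 1 → level 2.
C eats D (level 2); other prey at levels: F 1 → level 3.
E eats C (level 3); other prey at levels: F 1, G 3 → level 4.
B eats E (level 4); other prey at levels: D 2, C 3 → level 5.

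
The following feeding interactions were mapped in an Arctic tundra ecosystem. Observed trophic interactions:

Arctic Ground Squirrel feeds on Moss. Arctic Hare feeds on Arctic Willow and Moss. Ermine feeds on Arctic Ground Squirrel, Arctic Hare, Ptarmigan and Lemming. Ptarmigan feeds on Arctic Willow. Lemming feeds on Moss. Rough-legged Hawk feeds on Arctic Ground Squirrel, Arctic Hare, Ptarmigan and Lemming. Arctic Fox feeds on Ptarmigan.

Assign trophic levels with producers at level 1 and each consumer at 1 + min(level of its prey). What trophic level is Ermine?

Trophic level 3

Moss is a producer → level 1.
Lemming eats Moss → level 2.
Ermine eats Lemming → level 3.
No prey of Ermine is below level 2, so 3 is the minimum.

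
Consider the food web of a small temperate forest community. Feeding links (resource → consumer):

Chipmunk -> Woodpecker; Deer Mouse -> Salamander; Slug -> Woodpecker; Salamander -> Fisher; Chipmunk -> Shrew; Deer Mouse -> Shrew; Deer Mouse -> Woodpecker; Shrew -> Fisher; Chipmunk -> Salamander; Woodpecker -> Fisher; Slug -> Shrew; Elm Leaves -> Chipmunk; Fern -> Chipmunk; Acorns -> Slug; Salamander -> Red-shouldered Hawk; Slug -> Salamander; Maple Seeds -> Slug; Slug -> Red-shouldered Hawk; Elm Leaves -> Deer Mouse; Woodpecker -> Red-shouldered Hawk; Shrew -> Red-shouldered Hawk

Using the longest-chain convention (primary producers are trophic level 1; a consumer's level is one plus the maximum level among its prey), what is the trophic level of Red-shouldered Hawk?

Elm Leaves is a producer → level 1.
Chipmunk eats Elm Leaves (level 1); other prey at levels: Fern 1 → level 2.
Salamander eats Chipmunk (level 2); other prey at levels: Deer Mouse 2, Slug 2 → level 3.
Red-shouldered Hawk eats Salamander (level 3); other prey at levels: Slug 2, Woodpecker 3, Shrew 3 → level 4.

Trophic level 4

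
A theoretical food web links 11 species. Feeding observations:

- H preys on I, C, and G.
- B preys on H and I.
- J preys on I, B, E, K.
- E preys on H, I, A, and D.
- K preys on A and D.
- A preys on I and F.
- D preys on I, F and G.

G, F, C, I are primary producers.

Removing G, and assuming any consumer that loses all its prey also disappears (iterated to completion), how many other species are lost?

0

Remove G.
Every predator of it retains at least one other prey: D still has F, I; H still has C, I.
No consumer loses all prey, so no secondary extinctions occur.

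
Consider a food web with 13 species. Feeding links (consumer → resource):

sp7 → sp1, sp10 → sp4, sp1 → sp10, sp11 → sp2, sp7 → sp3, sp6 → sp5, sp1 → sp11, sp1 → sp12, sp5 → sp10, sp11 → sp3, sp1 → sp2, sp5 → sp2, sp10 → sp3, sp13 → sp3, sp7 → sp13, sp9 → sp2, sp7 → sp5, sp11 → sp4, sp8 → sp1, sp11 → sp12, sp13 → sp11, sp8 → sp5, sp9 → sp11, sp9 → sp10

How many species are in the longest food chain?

4 species

One longest chain: sp4 → sp10 → sp1 → sp7.
It has 4 species and 3 links.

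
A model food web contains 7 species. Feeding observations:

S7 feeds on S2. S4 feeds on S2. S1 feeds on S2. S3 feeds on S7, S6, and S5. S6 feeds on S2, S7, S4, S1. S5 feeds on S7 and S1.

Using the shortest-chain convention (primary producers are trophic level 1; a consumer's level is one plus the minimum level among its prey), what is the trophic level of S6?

S2 is a producer → level 1.
S6 eats S2 → level 2.

Trophic level 2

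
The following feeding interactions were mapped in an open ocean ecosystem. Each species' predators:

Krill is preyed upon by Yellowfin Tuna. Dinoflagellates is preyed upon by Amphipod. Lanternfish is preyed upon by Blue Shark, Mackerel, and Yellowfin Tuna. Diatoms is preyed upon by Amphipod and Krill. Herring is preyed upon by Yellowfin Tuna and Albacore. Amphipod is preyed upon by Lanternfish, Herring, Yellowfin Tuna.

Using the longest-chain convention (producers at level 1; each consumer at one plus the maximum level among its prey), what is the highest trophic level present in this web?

Producers (level 1): Dinoflagellates, Diatoms.
Dinoflagellates → Amphipod → Lanternfish → Blue Shark gives Blue Shark level 4.
No species has a prey at level 4, so no species reaches level 5.

4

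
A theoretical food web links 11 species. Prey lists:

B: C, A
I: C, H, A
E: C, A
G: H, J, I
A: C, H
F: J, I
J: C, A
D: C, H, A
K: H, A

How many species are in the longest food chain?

4 species

One longest chain: C → A → J → G.
It has 4 species and 3 links.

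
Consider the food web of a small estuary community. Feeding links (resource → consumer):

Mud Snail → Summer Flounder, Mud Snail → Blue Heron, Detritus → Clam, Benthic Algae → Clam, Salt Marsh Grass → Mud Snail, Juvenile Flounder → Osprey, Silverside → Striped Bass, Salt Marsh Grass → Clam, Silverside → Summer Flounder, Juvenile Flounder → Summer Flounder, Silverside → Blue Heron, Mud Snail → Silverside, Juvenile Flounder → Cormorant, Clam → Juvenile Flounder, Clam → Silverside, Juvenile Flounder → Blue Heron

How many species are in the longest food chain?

4 species

One longest chain: Salt Marsh Grass → Clam → Juvenile Flounder → Osprey.
It has 4 species and 3 links.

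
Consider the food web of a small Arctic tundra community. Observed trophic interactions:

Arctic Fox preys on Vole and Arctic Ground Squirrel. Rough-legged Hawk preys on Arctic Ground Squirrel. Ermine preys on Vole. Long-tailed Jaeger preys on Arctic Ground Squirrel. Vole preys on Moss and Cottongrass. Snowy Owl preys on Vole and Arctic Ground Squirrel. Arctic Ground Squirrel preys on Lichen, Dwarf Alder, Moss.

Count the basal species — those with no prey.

4

Basal species (no prey listed): Dwarf Alder, Moss, Cottongrass, Lichen.
Count: 4.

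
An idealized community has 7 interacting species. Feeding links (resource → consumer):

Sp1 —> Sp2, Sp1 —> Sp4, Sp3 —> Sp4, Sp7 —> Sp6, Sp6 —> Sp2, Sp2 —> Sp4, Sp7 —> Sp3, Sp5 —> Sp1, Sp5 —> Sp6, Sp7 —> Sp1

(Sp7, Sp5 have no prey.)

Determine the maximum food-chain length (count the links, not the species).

3 links

One longest chain: Sp7 → Sp1 → Sp2 → Sp4.
It has 4 species and 3 links.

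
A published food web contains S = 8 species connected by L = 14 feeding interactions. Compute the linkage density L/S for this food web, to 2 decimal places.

L/S = 1.75

There are L = 14 links among S = 8 species.
L/S = 14/8 = 1.7500 ≈ 1.75.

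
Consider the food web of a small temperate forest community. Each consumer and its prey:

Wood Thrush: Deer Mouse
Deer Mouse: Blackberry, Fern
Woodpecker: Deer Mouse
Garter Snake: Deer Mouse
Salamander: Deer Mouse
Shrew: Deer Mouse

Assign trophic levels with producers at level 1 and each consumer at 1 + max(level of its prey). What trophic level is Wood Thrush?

Trophic level 3

Blackberry is a producer → level 1.
Deer Mouse eats Blackberry (level 1); other prey at levels: Fern 1 → level 2.
Wood Thrush eats Deer Mouse → level 3.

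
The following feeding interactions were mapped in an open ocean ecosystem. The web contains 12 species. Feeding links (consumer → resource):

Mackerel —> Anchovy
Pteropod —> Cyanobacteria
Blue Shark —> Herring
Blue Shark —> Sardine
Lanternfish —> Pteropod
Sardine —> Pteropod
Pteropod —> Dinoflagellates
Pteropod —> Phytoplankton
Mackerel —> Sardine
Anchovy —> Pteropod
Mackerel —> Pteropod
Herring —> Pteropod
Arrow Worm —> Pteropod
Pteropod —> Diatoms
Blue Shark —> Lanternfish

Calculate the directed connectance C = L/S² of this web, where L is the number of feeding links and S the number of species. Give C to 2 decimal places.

C = 0.10

The web has S = 12 species and L = 15 feeding links.
C = L / S² = 15 / 144 = 0.1042 ≈ 0.10.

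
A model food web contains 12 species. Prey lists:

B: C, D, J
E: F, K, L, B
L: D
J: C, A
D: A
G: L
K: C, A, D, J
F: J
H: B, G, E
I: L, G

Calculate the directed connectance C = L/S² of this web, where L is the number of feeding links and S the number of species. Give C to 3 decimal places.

C = 0.153

The web has S = 12 species and L = 22 feeding links.
C = L / S² = 22 / 144 = 0.1528 ≈ 0.153.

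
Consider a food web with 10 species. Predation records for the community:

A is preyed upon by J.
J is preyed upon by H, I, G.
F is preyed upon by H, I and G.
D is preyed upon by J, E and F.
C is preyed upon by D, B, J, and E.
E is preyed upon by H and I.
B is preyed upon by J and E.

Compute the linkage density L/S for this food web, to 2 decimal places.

There are L = 18 links among S = 10 species.
L/S = 18/10 = 1.8000 ≈ 1.80.

L/S = 1.80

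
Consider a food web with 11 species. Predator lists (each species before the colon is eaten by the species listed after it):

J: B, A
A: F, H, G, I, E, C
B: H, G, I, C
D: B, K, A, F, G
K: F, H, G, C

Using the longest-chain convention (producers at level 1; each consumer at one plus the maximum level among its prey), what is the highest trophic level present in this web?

Producers (level 1): J, D.
J → B → C gives C level 3.
No species has a prey at level 3, so no species reaches level 4.

3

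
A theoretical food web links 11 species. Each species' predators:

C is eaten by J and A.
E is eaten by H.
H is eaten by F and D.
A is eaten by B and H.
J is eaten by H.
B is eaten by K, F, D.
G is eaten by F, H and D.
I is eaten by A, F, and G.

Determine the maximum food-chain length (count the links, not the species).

3 links

One longest chain: C → A → B → K.
It has 4 species and 3 links.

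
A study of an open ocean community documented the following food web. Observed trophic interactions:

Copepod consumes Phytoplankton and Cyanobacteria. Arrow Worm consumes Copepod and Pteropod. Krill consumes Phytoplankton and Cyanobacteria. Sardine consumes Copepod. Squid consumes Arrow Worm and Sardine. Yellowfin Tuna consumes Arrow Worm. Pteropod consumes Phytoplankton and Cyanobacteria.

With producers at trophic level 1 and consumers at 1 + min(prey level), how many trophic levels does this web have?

4

Producers (level 1): Cyanobacteria, Phytoplankton.
Following each consumer down to its lowest-level prey: Cyanobacteria → Pteropod → Arrow Worm → Yellowfin Tuna (levels 1 through 4).
All prey of Yellowfin Tuna (Arrow Worm 3) are at level 3 or above, so Yellowfin Tuna is at level 1 + 3 = 4.
Every consumer has at least one prey at level 3 or below, so none exceeds level 4.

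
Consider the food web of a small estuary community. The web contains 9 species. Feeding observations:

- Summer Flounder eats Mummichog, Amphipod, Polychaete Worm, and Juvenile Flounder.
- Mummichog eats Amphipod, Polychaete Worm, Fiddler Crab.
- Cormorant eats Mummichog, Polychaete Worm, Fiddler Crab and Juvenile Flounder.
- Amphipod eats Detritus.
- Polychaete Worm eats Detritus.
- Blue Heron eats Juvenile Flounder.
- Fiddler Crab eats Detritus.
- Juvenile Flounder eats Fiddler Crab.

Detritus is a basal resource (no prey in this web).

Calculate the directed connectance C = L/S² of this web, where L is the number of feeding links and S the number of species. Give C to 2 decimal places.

C = 0.20

The web has S = 9 species and L = 16 feeding links.
C = L / S² = 16 / 81 = 0.1975 ≈ 0.20.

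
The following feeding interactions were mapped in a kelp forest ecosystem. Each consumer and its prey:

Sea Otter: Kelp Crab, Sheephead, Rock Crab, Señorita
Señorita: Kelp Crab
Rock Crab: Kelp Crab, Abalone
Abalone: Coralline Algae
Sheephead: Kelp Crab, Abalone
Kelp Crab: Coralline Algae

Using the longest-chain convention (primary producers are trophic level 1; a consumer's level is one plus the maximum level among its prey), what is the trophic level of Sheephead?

Trophic level 3

Coralline Algae is a producer → level 1.
Kelp Crab eats Coralline Algae → level 2.
Sheephead eats Kelp Crab (level 2); other prey at levels: Abalone 2 → level 3.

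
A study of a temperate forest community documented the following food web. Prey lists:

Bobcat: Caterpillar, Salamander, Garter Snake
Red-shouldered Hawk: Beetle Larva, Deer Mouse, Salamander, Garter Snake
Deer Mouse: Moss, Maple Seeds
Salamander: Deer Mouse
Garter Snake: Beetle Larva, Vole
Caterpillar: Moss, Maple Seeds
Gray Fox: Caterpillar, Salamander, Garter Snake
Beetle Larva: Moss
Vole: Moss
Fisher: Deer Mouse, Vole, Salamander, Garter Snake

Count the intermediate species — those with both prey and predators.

Intermediate species (has both prey and predators): Caterpillar, Beetle Larva, Deer Mouse, Vole, Salamander, Garter Snake.
Count: 6.

6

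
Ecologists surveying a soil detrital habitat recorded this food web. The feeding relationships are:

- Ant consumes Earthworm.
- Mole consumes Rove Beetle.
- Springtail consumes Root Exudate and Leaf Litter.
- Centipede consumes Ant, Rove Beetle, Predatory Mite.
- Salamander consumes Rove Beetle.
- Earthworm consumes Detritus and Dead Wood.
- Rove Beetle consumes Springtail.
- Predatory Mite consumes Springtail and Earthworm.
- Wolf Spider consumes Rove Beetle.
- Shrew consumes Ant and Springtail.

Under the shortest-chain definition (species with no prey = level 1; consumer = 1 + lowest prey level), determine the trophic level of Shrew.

Root Exudate has no prey (basal) → level 1.
Springtail eats Root Exudate → level 2.
Shrew eats Springtail → level 3.
No prey of Shrew is below level 2, so 3 is the minimum.

Trophic level 3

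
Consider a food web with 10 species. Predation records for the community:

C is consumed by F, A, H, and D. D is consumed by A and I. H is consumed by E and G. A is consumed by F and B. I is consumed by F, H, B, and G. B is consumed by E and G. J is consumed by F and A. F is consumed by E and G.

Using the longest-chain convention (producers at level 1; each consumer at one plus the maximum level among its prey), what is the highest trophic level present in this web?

Producers (level 1): J, C.
C → D → I → H → G gives G level 5.
No species has a prey at level 5, so no species reaches level 6.

5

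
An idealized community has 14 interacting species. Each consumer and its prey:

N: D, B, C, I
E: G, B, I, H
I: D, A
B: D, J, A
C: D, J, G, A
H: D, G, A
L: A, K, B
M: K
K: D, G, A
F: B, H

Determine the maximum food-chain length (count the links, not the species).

One longest chain: D → H → F.
It has 3 species and 2 links.

2 links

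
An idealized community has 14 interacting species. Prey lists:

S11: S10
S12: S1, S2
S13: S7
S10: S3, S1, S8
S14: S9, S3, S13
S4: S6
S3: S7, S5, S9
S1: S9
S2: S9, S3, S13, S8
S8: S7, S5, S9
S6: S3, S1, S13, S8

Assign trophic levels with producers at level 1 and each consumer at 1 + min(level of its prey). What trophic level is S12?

Trophic level 3

S9 is a producer → level 1.
S2 eats S9 → level 2.
S12 eats S2 → level 3.
No prey of S12 is below level 2, so 3 is the minimum.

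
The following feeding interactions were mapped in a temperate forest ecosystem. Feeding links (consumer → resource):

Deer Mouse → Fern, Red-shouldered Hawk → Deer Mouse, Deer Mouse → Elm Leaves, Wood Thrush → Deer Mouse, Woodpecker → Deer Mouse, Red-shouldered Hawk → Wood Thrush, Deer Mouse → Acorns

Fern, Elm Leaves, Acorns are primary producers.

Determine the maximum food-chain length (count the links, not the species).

One longest chain: Fern → Deer Mouse → Wood Thrush → Red-shouldered Hawk.
It has 4 species and 3 links.

3 links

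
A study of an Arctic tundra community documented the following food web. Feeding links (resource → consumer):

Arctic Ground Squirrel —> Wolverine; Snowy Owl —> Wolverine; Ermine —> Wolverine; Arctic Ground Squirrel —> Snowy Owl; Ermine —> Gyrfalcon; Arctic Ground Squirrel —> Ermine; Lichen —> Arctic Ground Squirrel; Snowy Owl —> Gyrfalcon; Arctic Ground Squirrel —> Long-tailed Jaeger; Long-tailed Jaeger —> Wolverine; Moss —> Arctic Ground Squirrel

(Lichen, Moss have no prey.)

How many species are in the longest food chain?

One longest chain: Lichen → Arctic Ground Squirrel → Snowy Owl → Gyrfalcon.
It has 4 species and 3 links.

4 species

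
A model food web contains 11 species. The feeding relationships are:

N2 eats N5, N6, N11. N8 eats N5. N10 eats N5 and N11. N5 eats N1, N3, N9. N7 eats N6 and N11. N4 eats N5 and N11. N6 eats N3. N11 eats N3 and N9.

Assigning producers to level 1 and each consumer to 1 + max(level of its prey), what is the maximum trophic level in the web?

3

Producers (level 1): N3, N9, N1.
N3 → N11 → N7 gives N7 level 3.
No species has a prey at level 3, so no species reaches level 4.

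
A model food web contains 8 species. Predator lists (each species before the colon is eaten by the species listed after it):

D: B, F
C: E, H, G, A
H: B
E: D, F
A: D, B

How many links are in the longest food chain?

One longest chain: C → E → D → B.
It has 4 species and 3 links.

3 links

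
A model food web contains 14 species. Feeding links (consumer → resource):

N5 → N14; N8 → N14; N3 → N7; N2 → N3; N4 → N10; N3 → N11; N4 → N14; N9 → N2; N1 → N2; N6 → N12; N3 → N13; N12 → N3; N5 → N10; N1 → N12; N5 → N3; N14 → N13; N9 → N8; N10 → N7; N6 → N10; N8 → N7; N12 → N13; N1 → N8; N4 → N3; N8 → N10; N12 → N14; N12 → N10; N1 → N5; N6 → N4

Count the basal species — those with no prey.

3

Basal species (no prey listed): N13, N7, N11.
Count: 3.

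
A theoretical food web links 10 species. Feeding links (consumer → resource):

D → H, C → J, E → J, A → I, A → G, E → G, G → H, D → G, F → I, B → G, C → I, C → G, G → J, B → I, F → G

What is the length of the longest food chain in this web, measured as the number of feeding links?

2 links

One longest chain: H → G → D.
It has 3 species and 2 links.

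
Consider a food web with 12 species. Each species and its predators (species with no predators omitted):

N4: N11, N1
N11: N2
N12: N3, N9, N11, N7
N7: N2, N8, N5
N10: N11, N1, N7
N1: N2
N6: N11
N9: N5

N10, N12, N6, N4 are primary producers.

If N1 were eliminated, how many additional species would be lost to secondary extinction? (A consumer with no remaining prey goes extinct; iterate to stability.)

Remove N1.
Every predator of it retains at least one other prey: N2 still has N11, N7.
No consumer loses all prey, so no secondary extinctions occur.

0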